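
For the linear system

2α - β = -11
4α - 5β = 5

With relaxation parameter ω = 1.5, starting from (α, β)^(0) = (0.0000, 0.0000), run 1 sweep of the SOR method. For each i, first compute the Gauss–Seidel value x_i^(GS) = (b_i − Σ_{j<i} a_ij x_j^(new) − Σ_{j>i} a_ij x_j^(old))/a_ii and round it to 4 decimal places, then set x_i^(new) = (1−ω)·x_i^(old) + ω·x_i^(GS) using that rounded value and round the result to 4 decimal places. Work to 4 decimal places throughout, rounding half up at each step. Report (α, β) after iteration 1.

Iteration 1:
  α: GS value = (-11 - (-1)·0.0000) / (2) = -5.5000;  α ← (1−ω)·0.0000 + ω·-5.5000 = -8.2500
  β: GS value = (5 - (4)·-8.2500) / (-5) = -7.6000;  β ← (1−ω)·0.0000 + ω·-7.6000 = -11.4000

(-8.2500, -11.4000)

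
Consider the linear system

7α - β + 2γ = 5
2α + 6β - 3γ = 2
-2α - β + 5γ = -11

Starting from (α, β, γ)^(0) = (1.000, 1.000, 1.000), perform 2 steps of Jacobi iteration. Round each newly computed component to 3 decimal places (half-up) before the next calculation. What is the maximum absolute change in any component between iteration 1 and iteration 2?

Iteration 1:
  α = (5 - (-1)·1.000 - (2)·1.000) / (7) = 0.571
  β = (2 - (2)·1.000 - (-3)·1.000) / (6) = 0.500
  γ = (-11 - (-2)·1.000 - (-1)·1.000) / (5) = -1.600
Iteration 2:
  α = (5 - (-1)·0.500 - (2)·-1.600) / (7) = 1.243
  β = (2 - (2)·0.571 - (-3)·-1.600) / (6) = -0.657
  γ = (-11 - (-2)·0.571 - (-1)·0.500) / (5) = -1.872
Change: (0.672, -1.157, -0.272) → max |·| = 1.157

1.157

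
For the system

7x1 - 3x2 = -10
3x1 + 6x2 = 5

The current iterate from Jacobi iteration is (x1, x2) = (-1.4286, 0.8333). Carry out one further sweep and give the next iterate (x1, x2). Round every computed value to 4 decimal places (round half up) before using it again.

(-1.0714, 1.5476)

One sweep:
  x1 = (-10 - (-3)·0.8333) / (7) = -1.0714
  x2 = (5 - (3)·-1.4286) / (6) = 1.5476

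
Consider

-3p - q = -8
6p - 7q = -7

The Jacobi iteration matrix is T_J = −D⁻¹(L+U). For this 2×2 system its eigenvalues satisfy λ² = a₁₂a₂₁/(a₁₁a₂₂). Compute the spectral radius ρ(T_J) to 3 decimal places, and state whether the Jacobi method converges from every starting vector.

0.535

a₁₂a₂₁/(a₁₁a₂₂) = (-1)·(6) / ((-3)·(-7)) = -0.285714
ρ = √|-0.285714| = √0.285714 = 0.535
ρ < 1, so Jacobi converges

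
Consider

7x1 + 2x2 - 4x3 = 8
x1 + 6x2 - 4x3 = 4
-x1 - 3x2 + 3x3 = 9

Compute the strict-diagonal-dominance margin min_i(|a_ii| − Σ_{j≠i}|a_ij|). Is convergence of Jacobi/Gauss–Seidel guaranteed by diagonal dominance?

-1

row 1: |7| − (2+4) = 1
row 2: |6| − (1+4) = 1
row 3: |3| − (1+3) = -1
minimum over rows = -1 → not strictly diagonally dominant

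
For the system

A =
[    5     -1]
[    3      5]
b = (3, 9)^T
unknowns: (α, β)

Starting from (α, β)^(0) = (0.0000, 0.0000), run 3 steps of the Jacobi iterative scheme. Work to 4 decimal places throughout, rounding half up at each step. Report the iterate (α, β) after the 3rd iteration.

Iteration 1:
  α = (3 - (-1)·0.0000) / (5) = 0.6000
  β = (9 - (3)·0.0000) / (5) = 1.8000
Iteration 2:
  α = (3 - (-1)·1.8000) / (5) = 0.9600
  β = (9 - (3)·0.6000) / (5) = 1.4400
Iteration 3:
  α = (3 - (-1)·1.4400) / (5) = 0.8880
  β = (9 - (3)·0.9600) / (5) = 1.2240

(0.8880, 1.2240)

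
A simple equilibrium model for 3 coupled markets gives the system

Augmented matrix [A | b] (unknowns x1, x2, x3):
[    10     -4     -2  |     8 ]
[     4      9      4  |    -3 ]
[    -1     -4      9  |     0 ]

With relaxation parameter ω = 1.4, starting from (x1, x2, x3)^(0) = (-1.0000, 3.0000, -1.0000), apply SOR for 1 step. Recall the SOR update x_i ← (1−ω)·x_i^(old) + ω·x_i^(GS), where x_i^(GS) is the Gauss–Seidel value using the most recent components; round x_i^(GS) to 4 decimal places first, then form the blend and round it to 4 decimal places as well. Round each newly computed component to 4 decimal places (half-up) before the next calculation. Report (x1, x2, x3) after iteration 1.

(2.9200, -2.8614, -0.9262)

Iteration 1:
  x1: GS value = (8 - (-4)·3.0000 - (-2)·-1.0000) / (10) = 1.8000;  x1 ← (1−ω)·-1.0000 + ω·1.8000 = 2.9200
  x2: GS value = (-3 - (4)·2.9200 - (4)·-1.0000) / (9) = -1.1867;  x2 ← (1−ω)·3.0000 + ω·-1.1867 = -2.8614
  x3: GS value = (0 - (-1)·2.9200 - (-4)·-2.8614) / (9) = -0.9473;  x3 ← (1−ω)·-1.0000 + ω·-0.9473 = -0.9262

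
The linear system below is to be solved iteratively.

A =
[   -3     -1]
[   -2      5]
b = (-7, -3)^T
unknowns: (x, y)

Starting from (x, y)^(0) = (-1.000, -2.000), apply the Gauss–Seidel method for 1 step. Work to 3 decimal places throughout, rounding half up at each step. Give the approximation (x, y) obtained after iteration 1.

Iteration 1:
  x = (-7 - (-1)·-2.000) / (-3) = 3.000
  y = (-3 - (-2)·3.000) / (5) = 0.600

(3.000, 0.600)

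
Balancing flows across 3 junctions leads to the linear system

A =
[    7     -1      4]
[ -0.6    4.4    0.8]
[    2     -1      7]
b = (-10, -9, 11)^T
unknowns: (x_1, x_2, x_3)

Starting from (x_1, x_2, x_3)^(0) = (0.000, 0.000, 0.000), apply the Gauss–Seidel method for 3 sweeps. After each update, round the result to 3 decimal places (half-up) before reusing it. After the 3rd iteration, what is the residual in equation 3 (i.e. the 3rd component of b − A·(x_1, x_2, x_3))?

0.002

Iteration 1:
  x_1 = (-10 - (-1)·0.000 - (4)·0.000) / (7) = -1.429
  x_2 = (-9 - (-0.6)·-1.429 - (0.8)·0.000) / (4.4) = -2.240
  x_3 = (11 - (2)·-1.429 - (-1)·-2.240) / (7) = 1.660
Iteration 2:
  x_1 = (-10 - (-1)·-2.240 - (4)·1.660) / (7) = -2.697
  x_2 = (-9 - (-0.6)·-2.697 - (0.8)·1.660) / (4.4) = -2.715
  x_3 = (11 - (2)·-2.697 - (-1)·-2.715) / (7) = 1.954
Iteration 3:
  x_1 = (-10 - (-1)·-2.715 - (4)·1.954) / (7) = -2.933
  x_2 = (-9 - (-0.6)·-2.933 - (0.8)·1.954) / (4.4) = -2.801
  x_3 = (11 - (2)·-2.933 - (-1)·-2.801) / (7) = 2.009
Residual b − A·x = (-0.306, -0.043, 0.002)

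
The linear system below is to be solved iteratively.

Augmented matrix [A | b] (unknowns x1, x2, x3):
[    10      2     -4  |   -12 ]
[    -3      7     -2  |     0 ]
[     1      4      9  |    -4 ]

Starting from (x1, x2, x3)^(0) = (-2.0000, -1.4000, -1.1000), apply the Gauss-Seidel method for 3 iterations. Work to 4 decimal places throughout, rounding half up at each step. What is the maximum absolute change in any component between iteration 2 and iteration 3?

0.2089

Iteration 1:
  x1 = (-12 - (2)·-1.4000 - (-4)·-1.1000) / (10) = -1.3600
  x2 = (0 - (-3)·-1.3600 - (-2)·-1.1000) / (7) = -0.8971
  x3 = (-4 - (1)·-1.3600 - (4)·-0.8971) / (9) = 0.1054
Iteration 2:
  x1 = (-12 - (2)·-0.8971 - (-4)·0.1054) / (10) = -0.9784
  x2 = (0 - (-3)·-0.9784 - (-2)·0.1054) / (7) = -0.3892
  x3 = (-4 - (1)·-0.9784 - (4)·-0.3892) / (9) = -0.1628
Iteration 3:
  x1 = (-12 - (2)·-0.3892 - (-4)·-0.1628) / (10) = -1.1873
  x2 = (0 - (-3)·-1.1873 - (-2)·-0.1628) / (7) = -0.5554
  x3 = (-4 - (1)·-1.1873 - (4)·-0.5554) / (9) = -0.0657
Change: (-0.2089, -0.1662, 0.0971) → max |·| = 0.2089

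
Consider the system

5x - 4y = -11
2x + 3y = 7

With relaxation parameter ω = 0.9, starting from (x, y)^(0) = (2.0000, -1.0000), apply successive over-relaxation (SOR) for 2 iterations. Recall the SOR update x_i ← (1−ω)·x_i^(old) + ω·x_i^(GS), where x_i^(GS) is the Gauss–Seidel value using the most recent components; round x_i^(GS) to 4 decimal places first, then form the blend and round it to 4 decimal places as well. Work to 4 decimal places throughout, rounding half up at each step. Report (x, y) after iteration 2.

(0.2900, 2.2760)

Iteration 1:
  x: GS value = (-11 - (-4)·-1.0000) / (5) = -3.0000;  x ← (1−ω)·2.0000 + ω·-3.0000 = -2.5000
  y: GS value = (7 - (2)·-2.5000) / (3) = 4.0000;  y ← (1−ω)·-1.0000 + ω·4.0000 = 3.5000
Iteration 2:
  x: GS value = (-11 - (-4)·3.5000) / (5) = 0.6000;  x ← (1−ω)·-2.5000 + ω·0.6000 = 0.2900
  y: GS value = (7 - (2)·0.2900) / (3) = 2.1400;  y ← (1−ω)·3.5000 + ω·2.1400 = 2.2760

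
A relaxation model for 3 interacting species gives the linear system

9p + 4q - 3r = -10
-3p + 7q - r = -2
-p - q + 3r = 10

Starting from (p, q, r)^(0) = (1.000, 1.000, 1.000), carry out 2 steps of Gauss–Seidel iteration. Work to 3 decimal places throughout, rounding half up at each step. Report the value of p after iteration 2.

Iteration 1:
  p = (-10 - (4)·1.000 - (-3)·1.000) / (9) = -1.222
  q = (-2 - (-3)·-1.222 - (-1)·1.000) / (7) = -0.667
  r = (10 - (-1)·-1.222 - (-1)·-0.667) / (3) = 2.704
Iteration 2:
  p = (-10 - (4)·-0.667 - (-3)·2.704) / (9) = 0.087
  q = (-2 - (-3)·0.087 - (-1)·2.704) / (7) = 0.138
  r = (10 - (-1)·0.087 - (-1)·0.138) / (3) = 3.408

0.087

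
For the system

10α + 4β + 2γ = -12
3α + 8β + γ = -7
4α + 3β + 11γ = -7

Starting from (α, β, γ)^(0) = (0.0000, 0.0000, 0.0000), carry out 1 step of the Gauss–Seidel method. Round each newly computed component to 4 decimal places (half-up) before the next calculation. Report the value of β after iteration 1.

-0.4250

Iteration 1:
  α = (-12 - (4)·0.0000 - (2)·0.0000) / (10) = -1.2000
  β = (-7 - (3)·-1.2000 - (1)·0.0000) / (8) = -0.4250
  γ = (-7 - (4)·-1.2000 - (3)·-0.4250) / (11) = -0.0841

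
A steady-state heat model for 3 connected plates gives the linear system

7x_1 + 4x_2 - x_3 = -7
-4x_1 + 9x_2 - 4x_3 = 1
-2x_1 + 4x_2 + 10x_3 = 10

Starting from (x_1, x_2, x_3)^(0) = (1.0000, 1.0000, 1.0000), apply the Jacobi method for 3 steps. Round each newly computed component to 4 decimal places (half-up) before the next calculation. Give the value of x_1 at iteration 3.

-0.8589

Iteration 1:
  x_1 = (-7 - (4)·1.0000 - (-1)·1.0000) / (7) = -1.4286
  x_2 = (1 - (-4)·1.0000 - (-4)·1.0000) / (9) = 1.0000
  x_3 = (10 - (-2)·1.0000 - (4)·1.0000) / (10) = 0.8000
Iteration 2:
  x_1 = (-7 - (4)·1.0000 - (-1)·0.8000) / (7) = -1.4571
  x_2 = (1 - (-4)·-1.4286 - (-4)·0.8000) / (9) = -0.1683
  x_3 = (10 - (-2)·-1.4286 - (4)·1.0000) / (10) = 0.3143
Iteration 3:
  x_1 = (-7 - (4)·-0.1683 - (-1)·0.3143) / (7) = -0.8589
  x_2 = (1 - (-4)·-1.4571 - (-4)·0.3143) / (9) = -0.3968
  x_3 = (10 - (-2)·-1.4571 - (4)·-0.1683) / (10) = 0.7759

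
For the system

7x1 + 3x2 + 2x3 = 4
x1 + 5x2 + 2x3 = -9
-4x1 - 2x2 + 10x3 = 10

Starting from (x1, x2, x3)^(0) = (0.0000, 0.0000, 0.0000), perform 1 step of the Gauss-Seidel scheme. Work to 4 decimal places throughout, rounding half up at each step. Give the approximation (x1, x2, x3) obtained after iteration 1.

Iteration 1:
  x1 = (4 - (3)·0.0000 - (2)·0.0000) / (7) = 0.5714
  x2 = (-9 - (1)·0.5714 - (2)·0.0000) / (5) = -1.9143
  x3 = (10 - (-4)·0.5714 - (-2)·-1.9143) / (10) = 0.8457

(0.5714, -1.9143, 0.8457)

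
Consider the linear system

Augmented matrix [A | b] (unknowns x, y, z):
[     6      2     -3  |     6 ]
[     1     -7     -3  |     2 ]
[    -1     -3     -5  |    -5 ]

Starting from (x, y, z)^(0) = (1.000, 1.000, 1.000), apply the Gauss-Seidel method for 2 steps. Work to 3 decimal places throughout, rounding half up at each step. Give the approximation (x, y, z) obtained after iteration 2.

Iteration 1:
  x = (6 - (2)·1.000 - (-3)·1.000) / (6) = 1.167
  y = (2 - (1)·1.167 - (-3)·1.000) / (-7) = -0.548
  z = (-5 - (-1)·1.167 - (-3)·-0.548) / (-5) = 1.095
Iteration 2:
  x = (6 - (2)·-0.548 - (-3)·1.095) / (6) = 1.730
  y = (2 - (1)·1.730 - (-3)·1.095) / (-7) = -0.508
  z = (-5 - (-1)·1.730 - (-3)·-0.508) / (-5) = 0.959

(1.730, -0.508, 0.959)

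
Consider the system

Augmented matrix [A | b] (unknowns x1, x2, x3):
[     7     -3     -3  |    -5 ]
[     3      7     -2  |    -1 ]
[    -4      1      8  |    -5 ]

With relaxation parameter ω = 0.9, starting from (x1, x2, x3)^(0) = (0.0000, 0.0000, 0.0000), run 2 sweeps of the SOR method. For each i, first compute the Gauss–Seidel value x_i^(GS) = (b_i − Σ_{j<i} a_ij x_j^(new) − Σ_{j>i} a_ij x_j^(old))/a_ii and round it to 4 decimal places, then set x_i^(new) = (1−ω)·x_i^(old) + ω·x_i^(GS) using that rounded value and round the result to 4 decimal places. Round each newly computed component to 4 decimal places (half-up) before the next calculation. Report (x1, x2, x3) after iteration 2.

(-0.9949, 0.0446, -1.1017)

Iteration 1:
  x1: GS value = (-5 - (-3)·0.0000 - (-3)·0.0000) / (7) = -0.7143;  x1 ← (1−ω)·0.0000 + ω·-0.7143 = -0.6429
  x2: GS value = (-1 - (3)·-0.6429 - (-2)·0.0000) / (7) = 0.1327;  x2 ← (1−ω)·0.0000 + ω·0.1327 = 0.1194
  x3: GS value = (-5 - (-4)·-0.6429 - (1)·0.1194) / (8) = -0.9614;  x3 ← (1−ω)·0.0000 + ω·-0.9614 = -0.8653
Iteration 2:
  x1: GS value = (-5 - (-3)·0.1194 - (-3)·-0.8653) / (7) = -1.0340;  x1 ← (1−ω)·-0.6429 + ω·-1.0340 = -0.9949
  x2: GS value = (-1 - (3)·-0.9949 - (-2)·-0.8653) / (7) = 0.0363;  x2 ← (1−ω)·0.1194 + ω·0.0363 = 0.0446
  x3: GS value = (-5 - (-4)·-0.9949 - (1)·0.0446) / (8) = -1.1280;  x3 ← (1−ω)·-0.8653 + ω·-1.1280 = -1.1017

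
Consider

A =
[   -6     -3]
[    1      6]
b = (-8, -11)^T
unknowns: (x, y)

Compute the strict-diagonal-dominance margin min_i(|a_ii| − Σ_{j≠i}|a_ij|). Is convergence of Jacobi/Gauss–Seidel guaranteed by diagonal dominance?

row 1: |-6| − (3) = 3
row 2: |6| − (1) = 5
minimum over rows = 3 → strictly diagonally dominant (convergence guaranteed)

3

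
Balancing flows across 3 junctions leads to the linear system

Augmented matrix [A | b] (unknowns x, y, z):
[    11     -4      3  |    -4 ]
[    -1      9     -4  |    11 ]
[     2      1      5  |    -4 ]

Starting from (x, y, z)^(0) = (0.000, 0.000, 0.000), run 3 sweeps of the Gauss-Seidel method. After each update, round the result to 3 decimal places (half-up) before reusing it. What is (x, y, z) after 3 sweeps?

Iteration 1:
  x = (-4 - (-4)·0.000 - (3)·0.000) / (11) = -0.364
  y = (11 - (-1)·-0.364 - (-4)·0.000) / (9) = 1.182
  z = (-4 - (2)·-0.364 - (1)·1.182) / (5) = -0.891
Iteration 2:
  x = (-4 - (-4)·1.182 - (3)·-0.891) / (11) = 0.309
  y = (11 - (-1)·0.309 - (-4)·-0.891) / (9) = 0.861
  z = (-4 - (2)·0.309 - (1)·0.861) / (5) = -1.096
Iteration 3:
  x = (-4 - (-4)·0.861 - (3)·-1.096) / (11) = 0.248
  y = (11 - (-1)·0.248 - (-4)·-1.096) / (9) = 0.763
  z = (-4 - (2)·0.248 - (1)·0.763) / (5) = -1.052

(0.248, 0.763, -1.052)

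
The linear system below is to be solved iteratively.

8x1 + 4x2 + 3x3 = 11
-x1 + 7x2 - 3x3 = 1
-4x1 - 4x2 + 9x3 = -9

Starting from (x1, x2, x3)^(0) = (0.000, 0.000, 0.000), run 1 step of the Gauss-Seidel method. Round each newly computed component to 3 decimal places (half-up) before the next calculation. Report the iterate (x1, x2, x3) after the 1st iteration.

(1.375, 0.339, -0.238)

Iteration 1:
  x1 = (11 - (4)·0.000 - (3)·0.000) / (8) = 1.375
  x2 = (1 - (-1)·1.375 - (-3)·0.000) / (7) = 0.339
  x3 = (-9 - (-4)·1.375 - (-4)·0.339) / (9) = -0.238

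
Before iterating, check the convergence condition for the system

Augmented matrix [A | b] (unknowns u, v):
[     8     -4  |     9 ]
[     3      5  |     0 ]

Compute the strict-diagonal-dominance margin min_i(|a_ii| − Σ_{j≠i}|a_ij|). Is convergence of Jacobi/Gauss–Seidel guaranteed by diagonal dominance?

row 1: |8| − (4) = 4
row 2: |5| − (3) = 2
minimum over rows = 2 → strictly diagonally dominant (convergence guaranteed)

2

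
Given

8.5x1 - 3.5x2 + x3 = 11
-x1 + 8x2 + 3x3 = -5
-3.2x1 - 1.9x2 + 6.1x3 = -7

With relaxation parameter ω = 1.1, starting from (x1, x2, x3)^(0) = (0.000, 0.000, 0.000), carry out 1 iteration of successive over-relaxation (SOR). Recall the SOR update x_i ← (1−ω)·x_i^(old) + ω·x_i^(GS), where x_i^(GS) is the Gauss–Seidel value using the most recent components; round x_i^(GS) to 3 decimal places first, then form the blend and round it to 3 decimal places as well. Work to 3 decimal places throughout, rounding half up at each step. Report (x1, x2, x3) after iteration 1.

Iteration 1:
  x1: GS value = (11 - (-3.5)·0.000 - (1)·0.000) / (8.5) = 1.294;  x1 ← (1−ω)·0.000 + ω·1.294 = 1.423
  x2: GS value = (-5 - (-1)·1.423 - (3)·0.000) / (8) = -0.447;  x2 ← (1−ω)·0.000 + ω·-0.447 = -0.492
  x3: GS value = (-7 - (-3.2)·1.423 - (-1.9)·-0.492) / (6.1) = -0.554;  x3 ← (1−ω)·0.000 + ω·-0.554 = -0.609

(1.423, -0.492, -0.609)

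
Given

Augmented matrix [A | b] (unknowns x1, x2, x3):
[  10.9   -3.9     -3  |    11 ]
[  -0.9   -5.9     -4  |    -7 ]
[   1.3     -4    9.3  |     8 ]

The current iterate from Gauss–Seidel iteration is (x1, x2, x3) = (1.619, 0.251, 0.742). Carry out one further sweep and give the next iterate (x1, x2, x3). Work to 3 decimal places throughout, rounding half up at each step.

(1.303, 0.485, 0.887)

One sweep:
  x1 = (11 - (-3.9)·0.251 - (-3)·0.742) / (10.9) = 1.303
  x2 = (-7 - (-0.9)·1.303 - (-4)·0.742) / (-5.9) = 0.485
  x3 = (8 - (1.3)·1.303 - (-4)·0.485) / (9.3) = 0.887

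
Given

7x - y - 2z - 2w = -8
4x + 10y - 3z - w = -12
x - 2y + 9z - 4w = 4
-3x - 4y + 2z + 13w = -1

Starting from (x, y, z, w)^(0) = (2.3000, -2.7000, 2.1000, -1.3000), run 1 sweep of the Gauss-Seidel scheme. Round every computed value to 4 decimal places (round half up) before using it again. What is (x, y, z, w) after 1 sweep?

Iteration 1:
  x = (-8 - (-1)·-2.7000 - (-2)·2.1000 - (-2)·-1.3000) / (7) = -1.3000
  y = (-12 - (4)·-1.3000 - (-3)·2.1000 - (-1)·-1.3000) / (10) = -0.1800
  z = (4 - (1)·-1.3000 - (-2)·-0.1800 - (-4)·-1.3000) / (9) = -0.0289
  w = (-1 - (-3)·-1.3000 - (-4)·-0.1800 - (2)·-0.0289) / (13) = -0.4279

(-1.3000, -0.1800, -0.0289, -0.4279)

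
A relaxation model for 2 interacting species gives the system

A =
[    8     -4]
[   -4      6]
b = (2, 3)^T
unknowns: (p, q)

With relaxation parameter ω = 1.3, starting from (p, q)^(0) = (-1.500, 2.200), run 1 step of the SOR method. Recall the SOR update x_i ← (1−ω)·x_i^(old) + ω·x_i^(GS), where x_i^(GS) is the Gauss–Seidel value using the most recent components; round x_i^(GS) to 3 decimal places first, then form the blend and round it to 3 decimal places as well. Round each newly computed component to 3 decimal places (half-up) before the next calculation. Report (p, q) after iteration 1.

Iteration 1:
  p: GS value = (2 - (-4)·2.200) / (8) = 1.350;  p ← (1−ω)·-1.500 + ω·1.350 = 2.205
  q: GS value = (3 - (-4)·2.205) / (6) = 1.970;  q ← (1−ω)·2.200 + ω·1.970 = 1.901

(2.205, 1.901)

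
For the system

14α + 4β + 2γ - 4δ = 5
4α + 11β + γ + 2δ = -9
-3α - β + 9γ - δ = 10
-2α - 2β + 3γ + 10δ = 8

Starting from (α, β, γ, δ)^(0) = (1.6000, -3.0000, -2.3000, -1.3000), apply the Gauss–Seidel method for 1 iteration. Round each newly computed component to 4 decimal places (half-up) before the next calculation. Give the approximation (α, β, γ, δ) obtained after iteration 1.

(1.1714, -0.7987, 1.2684, 0.4940)

Iteration 1:
  α = (5 - (4)·-3.0000 - (2)·-2.3000 - (-4)·-1.3000) / (14) = 1.1714
  β = (-9 - (4)·1.1714 - (1)·-2.3000 - (2)·-1.3000) / (11) = -0.7987
  γ = (10 - (-3)·1.1714 - (-1)·-0.7987 - (-1)·-1.3000) / (9) = 1.2684
  δ = (8 - (-2)·1.1714 - (-2)·-0.7987 - (3)·1.2684) / (10) = 0.4940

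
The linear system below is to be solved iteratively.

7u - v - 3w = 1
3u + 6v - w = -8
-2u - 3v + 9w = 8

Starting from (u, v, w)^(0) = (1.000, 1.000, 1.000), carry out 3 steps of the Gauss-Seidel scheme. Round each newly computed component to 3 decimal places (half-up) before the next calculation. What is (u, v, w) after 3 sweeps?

(0.161, -1.333, 0.480)

Iteration 1:
  u = (1 - (-1)·1.000 - (-3)·1.000) / (7) = 0.714
  v = (-8 - (3)·0.714 - (-1)·1.000) / (6) = -1.524
  w = (8 - (-2)·0.714 - (-3)·-1.524) / (9) = 0.540
Iteration 2:
  u = (1 - (-1)·-1.524 - (-3)·0.540) / (7) = 0.157
  v = (-8 - (3)·0.157 - (-1)·0.540) / (6) = -1.322
  w = (8 - (-2)·0.157 - (-3)·-1.322) / (9) = 0.483
Iteration 3:
  u = (1 - (-1)·-1.322 - (-3)·0.483) / (7) = 0.161
  v = (-8 - (3)·0.161 - (-1)·0.483) / (6) = -1.333
  w = (8 - (-2)·0.161 - (-3)·-1.333) / (9) = 0.480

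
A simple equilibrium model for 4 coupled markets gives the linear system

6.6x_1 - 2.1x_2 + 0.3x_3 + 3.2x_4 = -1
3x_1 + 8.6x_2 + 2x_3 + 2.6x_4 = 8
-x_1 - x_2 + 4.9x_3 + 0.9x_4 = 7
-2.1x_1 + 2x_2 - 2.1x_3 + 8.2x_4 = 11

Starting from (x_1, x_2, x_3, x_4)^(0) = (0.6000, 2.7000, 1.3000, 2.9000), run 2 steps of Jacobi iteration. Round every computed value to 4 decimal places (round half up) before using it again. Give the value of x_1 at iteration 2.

-0.9356

Iteration 1:
  x_1 = (-1 - (-2.1)·2.7000 - (0.3)·1.3000 - (3.2)·2.9000) / (6.6) = -0.7576
  x_2 = (8 - (3)·0.6000 - (2)·1.3000 - (2.6)·2.9000) / (8.6) = -0.4581
  x_3 = (7 - (-1)·0.6000 - (-1)·2.7000 - (0.9)·2.9000) / (4.9) = 1.5694
  x_4 = (11 - (-2.1)·0.6000 - (2)·2.7000 - (-2.1)·1.3000) / (8.2) = 1.1695
Iteration 2:
  x_1 = (-1 - (-2.1)·-0.4581 - (0.3)·1.5694 - (3.2)·1.1695) / (6.6) = -0.9356
  x_2 = (8 - (3)·-0.7576 - (2)·1.5694 - (2.6)·1.1695) / (8.6) = 0.4760
  x_3 = (7 - (-1)·-0.7576 - (-1)·-0.4581 - (0.9)·1.1695) / (4.9) = 0.9657
  x_4 = (11 - (-2.1)·-0.7576 - (2)·-0.4581 - (-2.1)·1.5694) / (8.2) = 1.6611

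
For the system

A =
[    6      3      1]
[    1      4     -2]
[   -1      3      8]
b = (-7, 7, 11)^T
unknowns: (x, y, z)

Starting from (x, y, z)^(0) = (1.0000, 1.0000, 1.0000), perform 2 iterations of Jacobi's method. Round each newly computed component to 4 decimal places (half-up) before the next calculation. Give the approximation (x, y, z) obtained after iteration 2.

Iteration 1:
  x = (-7 - (3)·1.0000 - (1)·1.0000) / (6) = -1.8333
  y = (7 - (1)·1.0000 - (-2)·1.0000) / (4) = 2.0000
  z = (11 - (-1)·1.0000 - (3)·1.0000) / (8) = 1.1250
Iteration 2:
  x = (-7 - (3)·2.0000 - (1)·1.1250) / (6) = -2.3542
  y = (7 - (1)·-1.8333 - (-2)·1.1250) / (4) = 2.7708
  z = (11 - (-1)·-1.8333 - (3)·2.0000) / (8) = 0.3958

(-2.3542, 2.7708, 0.3958)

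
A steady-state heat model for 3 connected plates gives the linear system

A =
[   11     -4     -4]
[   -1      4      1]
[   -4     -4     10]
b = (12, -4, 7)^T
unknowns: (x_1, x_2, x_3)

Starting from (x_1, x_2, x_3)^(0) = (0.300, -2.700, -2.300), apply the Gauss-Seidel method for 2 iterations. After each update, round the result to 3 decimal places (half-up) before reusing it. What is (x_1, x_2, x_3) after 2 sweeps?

(0.931, -0.809, 0.749)

Iteration 1:
  x_1 = (12 - (-4)·-2.700 - (-4)·-2.300) / (11) = -0.727
  x_2 = (-4 - (-1)·-0.727 - (1)·-2.300) / (4) = -0.607
  x_3 = (7 - (-4)·-0.727 - (-4)·-0.607) / (10) = 0.166
Iteration 2:
  x_1 = (12 - (-4)·-0.607 - (-4)·0.166) / (11) = 0.931
  x_2 = (-4 - (-1)·0.931 - (1)·0.166) / (4) = -0.809
  x_3 = (7 - (-4)·0.931 - (-4)·-0.809) / (10) = 0.749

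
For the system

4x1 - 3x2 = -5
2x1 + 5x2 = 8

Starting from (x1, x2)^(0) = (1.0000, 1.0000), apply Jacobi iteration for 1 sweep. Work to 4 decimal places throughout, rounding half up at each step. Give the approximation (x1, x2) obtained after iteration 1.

(-0.5000, 1.2000)

Iteration 1:
  x1 = (-5 - (-3)·1.0000) / (4) = -0.5000
  x2 = (8 - (2)·1.0000) / (5) = 1.2000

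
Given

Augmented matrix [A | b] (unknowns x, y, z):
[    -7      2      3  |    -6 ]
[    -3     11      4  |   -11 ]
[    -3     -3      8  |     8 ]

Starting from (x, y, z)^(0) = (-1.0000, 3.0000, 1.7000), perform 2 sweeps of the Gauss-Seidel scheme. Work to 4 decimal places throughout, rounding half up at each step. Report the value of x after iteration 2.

1.2534

Iteration 1:
  x = (-6 - (2)·3.0000 - (3)·1.7000) / (-7) = 2.4429
  y = (-11 - (-3)·2.4429 - (4)·1.7000) / (11) = -0.9519
  z = (8 - (-3)·2.4429 - (-3)·-0.9519) / (8) = 1.5591
Iteration 2:
  x = (-6 - (2)·-0.9519 - (3)·1.5591) / (-7) = 1.2534
  y = (-11 - (-3)·1.2534 - (4)·1.5591) / (11) = -1.2251
  z = (8 - (-3)·1.2534 - (-3)·-1.2251) / (8) = 1.0106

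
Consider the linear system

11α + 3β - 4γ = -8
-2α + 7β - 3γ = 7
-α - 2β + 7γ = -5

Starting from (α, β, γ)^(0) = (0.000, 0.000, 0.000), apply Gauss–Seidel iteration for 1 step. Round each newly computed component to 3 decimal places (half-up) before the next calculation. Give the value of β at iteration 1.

0.792

Iteration 1:
  α = (-8 - (3)·0.000 - (-4)·0.000) / (11) = -0.727
  β = (7 - (-2)·-0.727 - (-3)·0.000) / (7) = 0.792
  γ = (-5 - (-1)·-0.727 - (-2)·0.792) / (7) = -0.592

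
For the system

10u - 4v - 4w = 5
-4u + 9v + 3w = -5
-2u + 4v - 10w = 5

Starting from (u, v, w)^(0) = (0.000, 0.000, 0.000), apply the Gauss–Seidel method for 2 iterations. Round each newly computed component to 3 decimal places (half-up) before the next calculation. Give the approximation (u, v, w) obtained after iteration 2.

(0.074, -0.278, -0.626)

Iteration 1:
  u = (5 - (-4)·0.000 - (-4)·0.000) / (10) = 0.500
  v = (-5 - (-4)·0.500 - (3)·0.000) / (9) = -0.333
  w = (5 - (-2)·0.500 - (4)·-0.333) / (-10) = -0.733
Iteration 2:
  u = (5 - (-4)·-0.333 - (-4)·-0.733) / (10) = 0.074
  v = (-5 - (-4)·0.074 - (3)·-0.733) / (9) = -0.278
  w = (5 - (-2)·0.074 - (4)·-0.278) / (-10) = -0.626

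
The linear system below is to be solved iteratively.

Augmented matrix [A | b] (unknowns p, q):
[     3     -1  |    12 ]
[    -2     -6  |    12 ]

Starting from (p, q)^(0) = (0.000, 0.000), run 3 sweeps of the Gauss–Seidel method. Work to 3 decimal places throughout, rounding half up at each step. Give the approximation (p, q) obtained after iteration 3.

(3.012, -3.004)

Iteration 1:
  p = (12 - (-1)·0.000) / (3) = 4.000
  q = (12 - (-2)·4.000) / (-6) = -3.333
Iteration 2:
  p = (12 - (-1)·-3.333) / (3) = 2.889
  q = (12 - (-2)·2.889) / (-6) = -2.963
Iteration 3:
  p = (12 - (-1)·-2.963) / (3) = 3.012
  q = (12 - (-2)·3.012) / (-6) = -3.004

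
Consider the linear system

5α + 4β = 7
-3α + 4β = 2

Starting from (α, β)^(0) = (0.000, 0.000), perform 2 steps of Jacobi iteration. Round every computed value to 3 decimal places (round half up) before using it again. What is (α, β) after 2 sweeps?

Iteration 1:
  α = (7 - (4)·0.000) / (5) = 1.400
  β = (2 - (-3)·0.000) / (4) = 0.500
Iteration 2:
  α = (7 - (4)·0.500) / (5) = 1.000
  β = (2 - (-3)·1.400) / (4) = 1.550

(1.000, 1.550)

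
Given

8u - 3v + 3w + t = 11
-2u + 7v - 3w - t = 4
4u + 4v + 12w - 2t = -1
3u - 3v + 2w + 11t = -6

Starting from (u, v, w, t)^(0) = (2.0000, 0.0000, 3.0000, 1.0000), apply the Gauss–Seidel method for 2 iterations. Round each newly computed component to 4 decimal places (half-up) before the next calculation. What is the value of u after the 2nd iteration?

2.3658

Iteration 1:
  u = (11 - (-3)·0.0000 - (3)·3.0000 - (1)·1.0000) / (8) = 0.1250
  v = (4 - (-2)·0.1250 - (-3)·3.0000 - (-1)·1.0000) / (7) = 2.0357
  w = (-1 - (4)·0.1250 - (4)·2.0357 - (-2)·1.0000) / (12) = -0.6369
  t = (-6 - (3)·0.1250 - (-3)·2.0357 - (2)·-0.6369) / (11) = 0.0914
Iteration 2:
  u = (11 - (-3)·2.0357 - (3)·-0.6369 - (1)·0.0914) / (8) = 2.3658
  v = (4 - (-2)·2.3658 - (-3)·-0.6369 - (-1)·0.0914) / (7) = 0.9875
  w = (-1 - (4)·2.3658 - (4)·0.9875 - (-2)·0.0914) / (12) = -1.1859
  t = (-6 - (3)·2.3658 - (-3)·0.9875 - (2)·-1.1859) / (11) = -0.7057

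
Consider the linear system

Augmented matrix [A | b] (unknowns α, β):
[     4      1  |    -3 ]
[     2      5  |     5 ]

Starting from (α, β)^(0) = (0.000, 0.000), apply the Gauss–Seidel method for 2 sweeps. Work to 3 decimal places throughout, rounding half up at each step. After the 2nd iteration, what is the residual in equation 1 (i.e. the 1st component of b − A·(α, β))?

Iteration 1:
  α = (-3 - (1)·0.000) / (4) = -0.750
  β = (5 - (2)·-0.750) / (5) = 1.300
Iteration 2:
  α = (-3 - (1)·1.300) / (4) = -1.075
  β = (5 - (2)·-1.075) / (5) = 1.430
Residual b − A·x = (-0.130, 0.000)

-0.130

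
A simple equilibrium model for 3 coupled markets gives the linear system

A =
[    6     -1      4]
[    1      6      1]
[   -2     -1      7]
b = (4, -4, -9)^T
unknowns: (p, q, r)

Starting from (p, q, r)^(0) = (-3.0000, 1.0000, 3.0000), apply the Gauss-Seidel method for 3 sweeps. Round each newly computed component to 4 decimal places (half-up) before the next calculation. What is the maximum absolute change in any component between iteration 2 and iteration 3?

Iteration 1:
  p = (4 - (-1)·1.0000 - (4)·3.0000) / (6) = -1.1667
  q = (-4 - (1)·-1.1667 - (1)·3.0000) / (6) = -0.9722
  r = (-9 - (-2)·-1.1667 - (-1)·-0.9722) / (7) = -1.7579
Iteration 2:
  p = (4 - (-1)·-0.9722 - (4)·-1.7579) / (6) = 1.6766
  q = (-4 - (1)·1.6766 - (1)·-1.7579) / (6) = -0.6531
  r = (-9 - (-2)·1.6766 - (-1)·-0.6531) / (7) = -0.9000
Iteration 3:
  p = (4 - (-1)·-0.6531 - (4)·-0.9000) / (6) = 1.1578
  q = (-4 - (1)·1.1578 - (1)·-0.9000) / (6) = -0.7096
  r = (-9 - (-2)·1.1578 - (-1)·-0.7096) / (7) = -1.0563
Change: (-0.5188, -0.0565, -0.1563) → max |·| = 0.5188

0.5188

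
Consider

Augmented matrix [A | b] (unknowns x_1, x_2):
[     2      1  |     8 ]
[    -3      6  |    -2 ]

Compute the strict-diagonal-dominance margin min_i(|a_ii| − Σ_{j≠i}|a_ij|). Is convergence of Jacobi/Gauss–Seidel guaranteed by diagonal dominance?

1

row 1: |2| − (1) = 1
row 2: |6| − (3) = 3
minimum over rows = 1 → strictly diagonally dominant (convergence guaranteed)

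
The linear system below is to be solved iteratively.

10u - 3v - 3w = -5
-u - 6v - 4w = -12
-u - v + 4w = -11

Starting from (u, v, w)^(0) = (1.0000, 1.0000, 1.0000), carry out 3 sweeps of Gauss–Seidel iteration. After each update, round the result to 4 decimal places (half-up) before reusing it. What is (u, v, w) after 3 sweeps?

(0.0137, 3.3459, -1.9101)

Iteration 1:
  u = (-5 - (-3)·1.0000 - (-3)·1.0000) / (10) = 0.1000
  v = (-12 - (-1)·0.1000 - (-4)·1.0000) / (-6) = 1.3167
  w = (-11 - (-1)·0.1000 - (-1)·1.3167) / (4) = -2.3958
Iteration 2:
  u = (-5 - (-3)·1.3167 - (-3)·-2.3958) / (10) = -0.8237
  v = (-12 - (-1)·-0.8237 - (-4)·-2.3958) / (-6) = 3.7345
  w = (-11 - (-1)·-0.8237 - (-1)·3.7345) / (4) = -2.0223
Iteration 3:
  u = (-5 - (-3)·3.7345 - (-3)·-2.0223) / (10) = 0.0137
  v = (-12 - (-1)·0.0137 - (-4)·-2.0223) / (-6) = 3.3459
  w = (-11 - (-1)·0.0137 - (-1)·3.3459) / (4) = -1.9101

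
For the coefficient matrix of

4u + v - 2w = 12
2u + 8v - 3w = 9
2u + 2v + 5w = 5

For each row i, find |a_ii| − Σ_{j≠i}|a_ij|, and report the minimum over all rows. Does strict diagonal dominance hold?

row 1: |4| − (1+2) = 1
row 2: |8| − (2+3) = 3
row 3: |5| − (2+2) = 1
minimum over rows = 1 → strictly diagonally dominant (convergence guaranteed)

1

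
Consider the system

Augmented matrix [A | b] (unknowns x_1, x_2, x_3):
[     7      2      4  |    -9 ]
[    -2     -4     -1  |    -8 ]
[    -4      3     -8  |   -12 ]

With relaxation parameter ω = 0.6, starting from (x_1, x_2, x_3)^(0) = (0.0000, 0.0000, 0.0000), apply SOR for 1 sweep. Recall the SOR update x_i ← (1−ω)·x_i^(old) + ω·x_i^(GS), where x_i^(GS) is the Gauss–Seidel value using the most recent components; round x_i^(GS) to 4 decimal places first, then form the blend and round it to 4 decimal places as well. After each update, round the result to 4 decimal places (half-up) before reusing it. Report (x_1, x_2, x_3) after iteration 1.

(-0.7714, 1.4314, 1.4535)

Iteration 1:
  x_1: GS value = (-9 - (2)·0.0000 - (4)·0.0000) / (7) = -1.2857;  x_1 ← (1−ω)·0.0000 + ω·-1.2857 = -0.7714
  x_2: GS value = (-8 - (-2)·-0.7714 - (-1)·0.0000) / (-4) = 2.3857;  x_2 ← (1−ω)·0.0000 + ω·2.3857 = 1.4314
  x_3: GS value = (-12 - (-4)·-0.7714 - (3)·1.4314) / (-8) = 2.4225;  x_3 ← (1−ω)·0.0000 + ω·2.4225 = 1.4535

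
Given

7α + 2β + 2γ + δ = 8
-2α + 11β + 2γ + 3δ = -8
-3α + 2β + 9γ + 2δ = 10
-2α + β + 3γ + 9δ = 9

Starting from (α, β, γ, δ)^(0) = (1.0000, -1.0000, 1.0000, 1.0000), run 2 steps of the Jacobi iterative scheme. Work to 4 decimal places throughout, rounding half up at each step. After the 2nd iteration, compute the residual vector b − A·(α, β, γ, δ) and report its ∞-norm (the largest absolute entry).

0.3099

Iteration 1:
  α = (8 - (2)·-1.0000 - (2)·1.0000 - (1)·1.0000) / (7) = 1.0000
  β = (-8 - (-2)·1.0000 - (2)·1.0000 - (3)·1.0000) / (11) = -1.0000
  γ = (10 - (-3)·1.0000 - (2)·-1.0000 - (2)·1.0000) / (9) = 1.4444
  δ = (9 - (-2)·1.0000 - (1)·-1.0000 - (3)·1.0000) / (9) = 1.0000
Iteration 2:
  α = (8 - (2)·-1.0000 - (2)·1.4444 - (1)·1.0000) / (7) = 0.8730
  β = (-8 - (-2)·1.0000 - (2)·1.4444 - (3)·1.0000) / (11) = -1.0808
  γ = (10 - (-3)·1.0000 - (2)·-1.0000 - (2)·1.0000) / (9) = 1.4444
  δ = (9 - (-2)·1.0000 - (1)·-1.0000 - (3)·1.4444) / (9) = 0.8519
Residual b − A·x = (0.3099, 0.1903, 0.0772, -0.1735); ∞-norm = 0.3099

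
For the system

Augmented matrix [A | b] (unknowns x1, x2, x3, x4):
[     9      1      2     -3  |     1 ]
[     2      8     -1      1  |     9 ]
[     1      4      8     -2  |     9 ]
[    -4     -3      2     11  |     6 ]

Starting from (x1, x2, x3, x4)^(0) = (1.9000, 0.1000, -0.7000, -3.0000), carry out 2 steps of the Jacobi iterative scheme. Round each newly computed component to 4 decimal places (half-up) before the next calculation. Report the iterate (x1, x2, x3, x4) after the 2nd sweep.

(0.4511, 1.1482, 1.0970, 0.5145)

Iteration 1:
  x1 = (1 - (1)·0.1000 - (2)·-0.7000 - (-3)·-3.0000) / (9) = -0.7444
  x2 = (9 - (2)·1.9000 - (-1)·-0.7000 - (1)·-3.0000) / (8) = 0.9375
  x3 = (9 - (1)·1.9000 - (4)·0.1000 - (-2)·-3.0000) / (8) = 0.0875
  x4 = (6 - (-4)·1.9000 - (-3)·0.1000 - (2)·-0.7000) / (11) = 1.3909
Iteration 2:
  x1 = (1 - (1)·0.9375 - (2)·0.0875 - (-3)·1.3909) / (9) = 0.4511
  x2 = (9 - (2)·-0.7444 - (-1)·0.0875 - (1)·1.3909) / (8) = 1.1482
  x3 = (9 - (1)·-0.7444 - (4)·0.9375 - (-2)·1.3909) / (8) = 1.0970
  x4 = (6 - (-4)·-0.7444 - (-3)·0.9375 - (2)·0.0875) / (11) = 0.5145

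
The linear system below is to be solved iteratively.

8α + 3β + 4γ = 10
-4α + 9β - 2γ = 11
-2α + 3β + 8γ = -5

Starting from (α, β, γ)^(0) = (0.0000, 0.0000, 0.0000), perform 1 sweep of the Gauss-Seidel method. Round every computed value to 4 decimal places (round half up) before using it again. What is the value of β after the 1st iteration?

Iteration 1:
  α = (10 - (3)·0.0000 - (4)·0.0000) / (8) = 1.2500
  β = (11 - (-4)·1.2500 - (-2)·0.0000) / (9) = 1.7778
  γ = (-5 - (-2)·1.2500 - (3)·1.7778) / (8) = -0.9792

1.7778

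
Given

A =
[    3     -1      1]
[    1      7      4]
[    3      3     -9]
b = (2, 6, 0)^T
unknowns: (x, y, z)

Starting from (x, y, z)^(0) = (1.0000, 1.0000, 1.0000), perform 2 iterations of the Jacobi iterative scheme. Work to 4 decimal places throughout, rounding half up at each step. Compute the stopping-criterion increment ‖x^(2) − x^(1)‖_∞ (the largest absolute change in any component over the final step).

Iteration 1:
  x = (2 - (-1)·1.0000 - (1)·1.0000) / (3) = 0.6667
  y = (6 - (1)·1.0000 - (4)·1.0000) / (7) = 0.1429
  z = (0 - (3)·1.0000 - (3)·1.0000) / (-9) = 0.6667
Iteration 2:
  x = (2 - (-1)·0.1429 - (1)·0.6667) / (3) = 0.4921
  y = (6 - (1)·0.6667 - (4)·0.6667) / (7) = 0.3809
  z = (0 - (3)·0.6667 - (3)·0.1429) / (-9) = 0.2699
Change: (-0.1746, 0.2380, -0.3968) → max |·| = 0.3968

0.3968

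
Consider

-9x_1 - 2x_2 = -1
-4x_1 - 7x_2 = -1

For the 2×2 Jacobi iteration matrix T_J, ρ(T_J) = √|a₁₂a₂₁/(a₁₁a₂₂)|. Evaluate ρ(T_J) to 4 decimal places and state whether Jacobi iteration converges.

0.3563

a₁₂a₂₁/(a₁₁a₂₂) = (-2)·(-4) / ((-9)·(-7)) = 0.126984
ρ = √|0.126984| = √0.126984 = 0.3563
ρ < 1, so Jacobi converges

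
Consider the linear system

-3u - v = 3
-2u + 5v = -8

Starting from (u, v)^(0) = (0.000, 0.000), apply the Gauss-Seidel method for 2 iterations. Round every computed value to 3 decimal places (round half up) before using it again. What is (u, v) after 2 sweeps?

(-0.333, -1.733)

Iteration 1:
  u = (3 - (-1)·0.000) / (-3) = -1.000
  v = (-8 - (-2)·-1.000) / (5) = -2.000
Iteration 2:
  u = (3 - (-1)·-2.000) / (-3) = -0.333
  v = (-8 - (-2)·-0.333) / (5) = -1.733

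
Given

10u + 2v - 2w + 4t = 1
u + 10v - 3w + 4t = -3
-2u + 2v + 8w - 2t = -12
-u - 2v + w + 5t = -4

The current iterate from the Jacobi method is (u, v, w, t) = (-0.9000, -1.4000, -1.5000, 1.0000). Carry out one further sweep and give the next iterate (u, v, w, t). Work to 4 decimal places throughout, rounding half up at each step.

(-0.3200, -1.0600, -1.1250, -1.2400)

One sweep:
  u = (1 - (2)·-1.4000 - (-2)·-1.5000 - (4)·1.0000) / (10) = -0.3200
  v = (-3 - (1)·-0.9000 - (-3)·-1.5000 - (4)·1.0000) / (10) = -1.0600
  w = (-12 - (-2)·-0.9000 - (2)·-1.4000 - (-2)·1.0000) / (8) = -1.1250
  t = (-4 - (-1)·-0.9000 - (-2)·-1.4000 - (1)·-1.5000) / (5) = -1.2400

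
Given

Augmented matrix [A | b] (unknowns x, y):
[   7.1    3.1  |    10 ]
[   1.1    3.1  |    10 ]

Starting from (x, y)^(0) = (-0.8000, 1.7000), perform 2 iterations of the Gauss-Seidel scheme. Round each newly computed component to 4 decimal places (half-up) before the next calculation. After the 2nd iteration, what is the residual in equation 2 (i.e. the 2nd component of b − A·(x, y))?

Iteration 1:
  x = (10 - (3.1)·1.7000) / (7.1) = 0.6662
  y = (10 - (1.1)·0.6662) / (3.1) = 2.9894
Iteration 2:
  x = (10 - (3.1)·2.9894) / (7.1) = 0.1032
  y = (10 - (1.1)·0.1032) / (3.1) = 3.1892
Residual b − A·x = (-0.6192, 0.0000)

0.0000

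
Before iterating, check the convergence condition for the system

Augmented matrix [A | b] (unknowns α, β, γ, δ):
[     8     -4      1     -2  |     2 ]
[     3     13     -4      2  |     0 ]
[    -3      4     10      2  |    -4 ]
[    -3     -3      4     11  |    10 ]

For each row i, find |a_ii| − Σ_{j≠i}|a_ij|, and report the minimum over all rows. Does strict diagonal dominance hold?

1

row 1: |8| − (4+1+2) = 1
row 2: |13| − (3+4+2) = 4
row 3: |10| − (3+4+2) = 1
row 4: |11| − (3+3+4) = 1
minimum over rows = 1 → strictly diagonally dominant (convergence guaranteed)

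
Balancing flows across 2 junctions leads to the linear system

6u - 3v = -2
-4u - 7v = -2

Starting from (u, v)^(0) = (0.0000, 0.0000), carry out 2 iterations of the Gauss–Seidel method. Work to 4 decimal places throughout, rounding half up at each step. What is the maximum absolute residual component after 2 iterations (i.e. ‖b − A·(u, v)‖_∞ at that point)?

0.4085

Iteration 1:
  u = (-2 - (-3)·0.0000) / (6) = -0.3333
  v = (-2 - (-4)·-0.3333) / (-7) = 0.4762
Iteration 2:
  u = (-2 - (-3)·0.4762) / (6) = -0.0952
  v = (-2 - (-4)·-0.0952) / (-7) = 0.3401
Residual b − A·x = (-0.4085, -0.0001); ∞-norm = 0.4085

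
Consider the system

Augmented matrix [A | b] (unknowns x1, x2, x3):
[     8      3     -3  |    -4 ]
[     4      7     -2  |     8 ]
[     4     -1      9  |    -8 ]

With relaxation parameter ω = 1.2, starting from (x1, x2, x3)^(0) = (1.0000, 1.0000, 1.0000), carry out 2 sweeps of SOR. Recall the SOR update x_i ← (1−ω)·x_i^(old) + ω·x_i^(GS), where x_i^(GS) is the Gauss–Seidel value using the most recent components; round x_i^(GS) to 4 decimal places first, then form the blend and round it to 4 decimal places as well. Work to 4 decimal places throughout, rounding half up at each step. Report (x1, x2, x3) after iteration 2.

(-1.6225, 1.8778, 0.1621)

Iteration 1:
  x1: GS value = (-4 - (3)·1.0000 - (-3)·1.0000) / (8) = -0.5000;  x1 ← (1−ω)·1.0000 + ω·-0.5000 = -0.8000
  x2: GS value = (8 - (4)·-0.8000 - (-2)·1.0000) / (7) = 1.8857;  x2 ← (1−ω)·1.0000 + ω·1.8857 = 2.0628
  x3: GS value = (-8 - (4)·-0.8000 - (-1)·2.0628) / (9) = -0.3041;  x3 ← (1−ω)·1.0000 + ω·-0.3041 = -0.5649
Iteration 2:
  x1: GS value = (-4 - (3)·2.0628 - (-3)·-0.5649) / (8) = -1.4854;  x1 ← (1−ω)·-0.8000 + ω·-1.4854 = -1.6225
  x2: GS value = (8 - (4)·-1.6225 - (-2)·-0.5649) / (7) = 1.9086;  x2 ← (1−ω)·2.0628 + ω·1.9086 = 1.8778
  x3: GS value = (-8 - (4)·-1.6225 - (-1)·1.8778) / (9) = 0.0409;  x3 ← (1−ω)·-0.5649 + ω·0.0409 = 0.1621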